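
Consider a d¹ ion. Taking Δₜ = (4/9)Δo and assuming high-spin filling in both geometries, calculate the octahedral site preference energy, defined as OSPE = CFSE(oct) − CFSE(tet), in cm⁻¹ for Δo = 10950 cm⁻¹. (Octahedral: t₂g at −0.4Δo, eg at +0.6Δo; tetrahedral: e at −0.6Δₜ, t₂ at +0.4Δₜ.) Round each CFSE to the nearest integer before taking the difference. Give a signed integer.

Octahedral (high-spin): t₂g¹ eg⁰, CFSE = 1(−0.4) + 0(+0.6) = -0.4Δo = -0.4 × 10950 = -4380 cm⁻¹.
Tetrahedral e¹ t₂⁰ gives -0.6Δₜ = -0.6 × (4/9) × 10950 = -2920 cm⁻¹.
Subtracting, OSPE = -4380 − (-2920) = -1460 cm⁻¹.

-1460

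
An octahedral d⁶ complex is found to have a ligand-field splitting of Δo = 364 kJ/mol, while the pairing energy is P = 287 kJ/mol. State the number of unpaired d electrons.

0

Here Δo > P (364 > 287), so the low-spin state is favoured.
That gives t2g^6 e_g^0.
Unpaired electrons: 0.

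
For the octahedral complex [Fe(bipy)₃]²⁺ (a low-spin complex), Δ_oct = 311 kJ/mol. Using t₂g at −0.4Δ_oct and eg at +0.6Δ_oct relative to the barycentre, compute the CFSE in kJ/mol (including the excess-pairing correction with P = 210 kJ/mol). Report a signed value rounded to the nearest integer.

-326

bipy is neutral, so the +2 overall charge sits on Fe: oxidation state +2.
Fe sits in group 8; removing 2 electrons leaves Fe²⁺ with 8 − 2 = 6 d electrons.
The d⁶ electrons fill as t₂g⁶ eg⁰.
Orbital CFSE = 6(-0.4) + 0(0.6) = -2.4Δ_oct = -2.4 × 311 = -746 kJ/mol.
High-spin d⁶ would be t₂g⁴ eg² with 1 pair; low-spin has 3, so 2 excess pairs cost +2P = +420 kJ/mol.
Net CFSE = -746 + 420 = -326 kJ/mol.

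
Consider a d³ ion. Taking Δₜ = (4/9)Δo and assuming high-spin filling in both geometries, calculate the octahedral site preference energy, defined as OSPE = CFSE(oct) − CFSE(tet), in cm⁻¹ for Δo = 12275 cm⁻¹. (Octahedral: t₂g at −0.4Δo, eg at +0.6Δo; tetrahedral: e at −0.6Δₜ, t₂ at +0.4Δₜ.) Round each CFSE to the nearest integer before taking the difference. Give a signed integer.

-10366

In an octahedral site d³ (HS) is t2g^3 e_g^0, giving CFSE(oct) = -1.2Δo = -14730 cm⁻¹.
Tetrahedral e^2 t2^1 gives -0.8Δₜ = -0.8 × (4/9) × 12275 = -4364 cm⁻¹.
Subtracting, OSPE = -14730 − (-4364) = -10366 cm⁻¹.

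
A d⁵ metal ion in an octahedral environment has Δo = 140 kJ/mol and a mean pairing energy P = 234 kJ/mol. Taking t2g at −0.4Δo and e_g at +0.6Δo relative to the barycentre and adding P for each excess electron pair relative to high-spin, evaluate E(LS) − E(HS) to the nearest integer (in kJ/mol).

188

In the high-spin limit (t2g^3 e_g^2) the orbital term is 0.0Δo = 0 kJ/mol, with no excess pairing.
Low-spin t2g^5 e_g^0 gives -2.0Δo = -280 kJ/mol, but forming 2 extra pairs costs 2P = 468 kJ/mol, so E(LS) = -280 + 468 = 188 kJ/mol.
E(LS) − E(HS) = 188 − (0) = 188 kJ/mol.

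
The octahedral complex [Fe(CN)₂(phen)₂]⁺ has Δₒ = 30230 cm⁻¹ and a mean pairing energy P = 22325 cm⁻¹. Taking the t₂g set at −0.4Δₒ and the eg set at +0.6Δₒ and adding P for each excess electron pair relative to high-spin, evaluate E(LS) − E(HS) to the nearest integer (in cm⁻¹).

Ligand charges: 2×(-1) from CN⁻ and 2×(+0) from phen sum to -2; with overall charge +1, Fe is +3.
Fe³⁺: group 8, so d-count = 8 − 3 = 5.
High-spin d⁵ fills as t₂g³ eg² with CFSE 3(−0.4) + 2(+0.6) = 0.0Δₒ = 0 cm⁻¹.
For low-spin the configuration is t₂g⁵ eg⁰: orbital energy -2.0 × 30230 = -60460 cm⁻¹, and 2 additional pairs relative to high-spin add 44650 cm⁻¹, giving -15810 cm⁻¹.
E(LS) − E(HS) = -15810 − (0) = -15810 cm⁻¹.

-15810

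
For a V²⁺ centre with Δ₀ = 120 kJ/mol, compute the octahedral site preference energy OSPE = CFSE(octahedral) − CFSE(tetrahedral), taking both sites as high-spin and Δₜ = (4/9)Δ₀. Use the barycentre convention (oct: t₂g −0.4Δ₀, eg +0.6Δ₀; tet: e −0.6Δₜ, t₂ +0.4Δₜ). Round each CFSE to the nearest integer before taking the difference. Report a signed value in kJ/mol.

-101

V sits in group 5; removing 2 electrons leaves V²⁺ with 5 − 2 = 3 d electrons.
In an octahedral site d³ (HS) is t2g^3 e_g^0, giving CFSE(oct) = -1.2Δ₀ = -144 kJ/mol.
Tetrahedral: e^2 t2^1, CFSE = 2(−0.6) + 1(+0.4) = -0.8Δₜ = -0.8 × (4/9) × 120 = -43 kJ/mol.
OSPE = CFSE(oct) − CFSE(tet) = -144 − (-43) = -101 kJ/mol.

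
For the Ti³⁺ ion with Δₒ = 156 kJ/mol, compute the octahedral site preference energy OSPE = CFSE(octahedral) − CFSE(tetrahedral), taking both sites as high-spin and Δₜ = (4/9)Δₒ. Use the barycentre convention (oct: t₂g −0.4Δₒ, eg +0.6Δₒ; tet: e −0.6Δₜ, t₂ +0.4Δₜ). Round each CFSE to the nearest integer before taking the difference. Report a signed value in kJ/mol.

-20

Ti sits in group 4; removing 3 electrons leaves Ti³⁺ with 4 − 3 = 1 d electrons.
Octahedral (high-spin): t₂g¹ eg⁰, CFSE = 1(−0.4) + 0(+0.6) = -0.4Δₒ = -0.4 × 156 = -62 kJ/mol.
Tetrahedral: e¹ t₂⁰, CFSE = 1(−0.6) + 0(+0.4) = -0.6Δₜ = -0.6 × (4/9) × 156 = -42 kJ/mol.
OSPE = -62 − (-42) = -20 kJ/mol.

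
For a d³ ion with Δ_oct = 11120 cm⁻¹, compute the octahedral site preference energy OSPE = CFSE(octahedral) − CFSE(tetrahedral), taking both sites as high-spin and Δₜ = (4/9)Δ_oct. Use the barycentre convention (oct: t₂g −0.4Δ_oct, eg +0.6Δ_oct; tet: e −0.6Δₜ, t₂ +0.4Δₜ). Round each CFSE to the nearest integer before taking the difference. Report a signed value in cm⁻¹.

-9390

Octahedral (high-spin): t2g^3 e_g^0, CFSE = 3(−0.4) + 0(+0.6) = -1.2Δ_oct = -1.2 × 11120 = -13344 cm⁻¹.
In a tetrahedral site the filling is e^2 t2^1: CFSE(tet) = -0.8Δₜ = -0.8 × (4/9)(11120) = -3954 cm⁻¹.
Subtracting, OSPE = -13344 − (-3954) = -9390 cm⁻¹.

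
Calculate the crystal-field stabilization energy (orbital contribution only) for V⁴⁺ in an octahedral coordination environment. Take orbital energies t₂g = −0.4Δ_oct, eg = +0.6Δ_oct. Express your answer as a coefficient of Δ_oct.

-0.4 Δ_oct

V is in group 5, so V⁴⁺ is d¹ (5 − 4 = 1).
For octahedral d¹ the high- and low-spin configurations coincide.
Configuration: t₂g¹ eg⁰.
CFSE = 1(-0.4Δ_oct) + 0(0.6Δ_oct) = -0.4Δ_oct + 0.0Δ_oct = -0.4Δ_oct.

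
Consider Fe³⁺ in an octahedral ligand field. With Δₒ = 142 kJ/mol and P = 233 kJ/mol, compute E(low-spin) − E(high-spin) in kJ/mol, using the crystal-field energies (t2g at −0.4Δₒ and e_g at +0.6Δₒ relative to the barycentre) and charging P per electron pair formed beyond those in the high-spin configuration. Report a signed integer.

182

Group 8 minus oxidation state +3 gives a d⁵ configuration for Fe³⁺.
In the high-spin limit (t2g^3 e_g^2) the orbital term is 0.0Δₒ = 0 kJ/mol, with no excess pairing.
Low-spin t2g^5 e_g^0 gives -2.0Δₒ = -284 kJ/mol, but forming 2 extra pairs costs 2P = 466 kJ/mol, so E(LS) = -284 + 466 = 182 kJ/mol.
Thus E(LS) − E(HS) = 182 kJ/mol.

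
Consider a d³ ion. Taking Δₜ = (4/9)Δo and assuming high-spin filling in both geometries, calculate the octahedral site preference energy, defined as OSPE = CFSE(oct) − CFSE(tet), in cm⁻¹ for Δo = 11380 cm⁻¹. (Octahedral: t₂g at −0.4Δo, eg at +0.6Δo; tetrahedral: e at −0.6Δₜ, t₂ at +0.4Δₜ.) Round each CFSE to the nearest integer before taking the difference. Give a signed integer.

In an octahedral site d³ (HS) is t2g^3 e_g^0, giving CFSE(oct) = -1.2Δo = -13656 cm⁻¹.
In a tetrahedral site the filling is e^2 t2^1: CFSE(tet) = -0.8Δₜ = -0.8 × (4/9)(11380) = -4046 cm⁻¹.
Subtracting, OSPE = -13656 − (-4046) = -9610 cm⁻¹.

-9610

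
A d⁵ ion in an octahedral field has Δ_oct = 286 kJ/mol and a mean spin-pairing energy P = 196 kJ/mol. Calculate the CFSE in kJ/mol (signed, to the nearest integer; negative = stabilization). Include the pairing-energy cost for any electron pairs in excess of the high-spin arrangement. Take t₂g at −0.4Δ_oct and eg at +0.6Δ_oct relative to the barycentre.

Here Δ_oct > P (286 > 196), so the low-spin state is favoured.
That gives t₂g⁵ eg⁰.
Orbital CFSE = -2.0Δ_oct = -2.0 × 286 = -572 kJ/mol.
Excess pairs vs high-spin: 2 − 0 = 2; pairing cost = +392 kJ/mol.
Net CFSE = -572 + 392 = -180 kJ/mol.

-180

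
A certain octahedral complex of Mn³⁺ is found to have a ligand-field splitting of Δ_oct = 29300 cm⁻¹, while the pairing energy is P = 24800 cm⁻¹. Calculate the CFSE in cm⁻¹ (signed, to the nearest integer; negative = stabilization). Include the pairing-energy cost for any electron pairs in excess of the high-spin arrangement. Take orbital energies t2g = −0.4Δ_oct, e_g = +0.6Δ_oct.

Mn is in group 7, so Mn³⁺ is d⁴ (7 − 3 = 4).
Since Δ_oct = 29300 cm⁻¹ > P = 24800 cm⁻¹, the complex adopts the low-spin configuration.
That gives t2g^4 e_g^0.
Orbital CFSE = -1.6Δ_oct = -1.6 × 29300 = -46880 cm⁻¹.
Excess pairs vs high-spin: 1 − 0 = 1; pairing cost = +24800 cm⁻¹.
Net CFSE = -46880 + 24800 = -22080 cm⁻¹.

-22080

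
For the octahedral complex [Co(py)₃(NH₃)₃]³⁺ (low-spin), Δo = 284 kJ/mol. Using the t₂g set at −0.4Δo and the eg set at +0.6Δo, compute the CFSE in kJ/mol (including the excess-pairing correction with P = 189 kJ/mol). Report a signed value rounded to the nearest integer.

-304

Ligand charges: 3×(+0) from py and 3×(+0) from NH₃ sum to +0; with overall charge +3, Co is +3.
Co sits in group 9; removing 3 electrons leaves Co³⁺ with 9 − 3 = 6 d electrons.
Configuration: t₂g⁶ eg⁰.
The orbital stabilization is -2.4Δo = -2.4 × 284 = -682 kJ/mol.
High-spin d⁶ would be t₂g⁴ eg² with 1 pair; low-spin has 3, so 2 excess pairs cost +2P = +378 kJ/mol.
Combining: -682 + 378 = -304 kJ/mol.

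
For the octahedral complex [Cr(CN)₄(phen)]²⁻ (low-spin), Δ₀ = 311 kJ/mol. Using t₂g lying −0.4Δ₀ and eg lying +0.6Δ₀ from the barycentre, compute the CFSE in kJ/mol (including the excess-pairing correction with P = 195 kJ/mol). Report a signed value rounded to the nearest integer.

Ligand charges: 4×(-1) from CN⁻ and 1×(+0) from phen sum to -4; with overall charge -2, Cr is +2.
Cr is in group 6, so Cr²⁺ is d⁴ (6 − 2 = 4).
Electron filling gives t₂g⁴ eg⁰.
The orbital stabilization is -1.6Δ₀ = -1.6 × 311 = -498 kJ/mol.
Pairing penalty: 1 pair vs 0 in the high-spin reference → 1 extra × P = 195 kJ/mol.
Net CFSE = -498 + 195 = -303 kJ/mol.

-303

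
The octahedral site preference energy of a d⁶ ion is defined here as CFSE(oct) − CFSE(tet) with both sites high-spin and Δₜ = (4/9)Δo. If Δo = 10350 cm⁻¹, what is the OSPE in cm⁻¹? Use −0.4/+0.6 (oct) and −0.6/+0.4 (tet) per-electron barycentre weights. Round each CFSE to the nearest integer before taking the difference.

Octahedral (high-spin): t₂g⁴ eg², CFSE = 4(−0.4) + 2(+0.6) = -0.4Δo = -0.4 × 10350 = -4140 cm⁻¹.
Tetrahedral: e³ t₂³, CFSE = 3(−0.6) + 3(+0.4) = -0.6Δₜ = -0.6 × (4/9) × 10350 = -2760 cm⁻¹.
OSPE = -4140 − (-2760) = -1380 cm⁻¹.

-1380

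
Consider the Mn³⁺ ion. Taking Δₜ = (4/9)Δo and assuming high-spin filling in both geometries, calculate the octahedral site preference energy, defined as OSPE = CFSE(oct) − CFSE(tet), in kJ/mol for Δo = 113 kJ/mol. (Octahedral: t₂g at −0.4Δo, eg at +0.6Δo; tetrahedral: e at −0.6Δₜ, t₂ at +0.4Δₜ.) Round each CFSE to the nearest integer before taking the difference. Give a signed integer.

Mn sits in group 7; removing 3 electrons leaves Mn³⁺ with 7 − 3 = 4 d electrons.
Octahedral (high-spin): t₂g³ eg¹, CFSE = 3(−0.4) + 1(+0.6) = -0.6Δo = -0.6 × 113 = -68 kJ/mol.
In a tetrahedral site the filling is e² t₂²: CFSE(tet) = -0.4Δₜ = -0.4 × (4/9)(113) = -20 kJ/mol.
Subtracting, OSPE = -68 − (-20) = -48 kJ/mol.

-48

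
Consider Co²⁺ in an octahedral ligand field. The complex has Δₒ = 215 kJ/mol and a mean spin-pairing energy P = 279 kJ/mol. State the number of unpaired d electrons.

Co²⁺: group 9, so d-count = 9 − 2 = 7.
Since Δₒ = 215 kJ/mol < P = 279 kJ/mol, the complex adopts the high-spin configuration.
Configuration: t2g^5 e_g^2.
Unpaired electrons: 3.

3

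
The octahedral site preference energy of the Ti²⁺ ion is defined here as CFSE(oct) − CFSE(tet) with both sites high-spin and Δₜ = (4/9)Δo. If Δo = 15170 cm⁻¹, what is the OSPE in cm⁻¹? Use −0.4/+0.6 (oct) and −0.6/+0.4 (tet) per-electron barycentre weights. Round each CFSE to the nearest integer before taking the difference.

Ti²⁺: group 4, so d-count = 4 − 2 = 2.
Octahedral high-spin t₂g² eg⁰: CFSE = -0.8 × 15170 = -12136 cm⁻¹.
Tetrahedral e² t₂⁰ gives -1.2Δₜ = -1.2 × (4/9) × 15170 = -8091 cm⁻¹.
OSPE = CFSE(oct) − CFSE(tet) = -12136 − (-8091) = -4045 cm⁻¹.

-4045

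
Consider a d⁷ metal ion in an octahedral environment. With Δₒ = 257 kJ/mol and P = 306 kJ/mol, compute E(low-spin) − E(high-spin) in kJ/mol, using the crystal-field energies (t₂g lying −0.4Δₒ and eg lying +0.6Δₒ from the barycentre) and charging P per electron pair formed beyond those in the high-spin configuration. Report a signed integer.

49

High-spin d⁷ fills as t₂g⁵ eg² with CFSE 5(−0.4) + 2(+0.6) = -0.8Δₒ = -206 kJ/mol.
Low-spin: t₂g⁶ eg¹, orbital CFSE = -1.8Δₒ = -463 kJ/mol; plus 1 excess pair × P = +306 kJ/mol; total -157 kJ/mol.
E(LS) − E(HS) = -157 − (-206) = 49 kJ/mol.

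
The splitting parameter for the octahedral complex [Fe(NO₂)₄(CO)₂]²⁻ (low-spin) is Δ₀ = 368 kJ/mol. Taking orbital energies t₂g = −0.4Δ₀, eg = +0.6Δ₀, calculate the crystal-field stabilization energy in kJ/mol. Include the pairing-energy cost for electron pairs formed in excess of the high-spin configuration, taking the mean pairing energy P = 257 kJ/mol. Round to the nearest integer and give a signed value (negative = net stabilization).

Ligand charges: 4×(-1) from NO₂⁻ and 2×(+0) from CO sum to -4; with overall charge -2, Fe is +2.
Fe sits in group 8; removing 2 electrons leaves Fe²⁺ with 8 − 2 = 6 d electrons.
Electron filling gives t₂g⁶ eg⁰.
The orbital stabilization is -2.4Δ₀ = -2.4 × 368 = -883 kJ/mol.
Relative to high-spin t₂g⁴ eg² (1 paired), the low-spin configuration has 2 additional pairs, contributing +2 × 257 = +514 kJ/mol.
Net CFSE = -883 + 514 = -369 kJ/mol.

-369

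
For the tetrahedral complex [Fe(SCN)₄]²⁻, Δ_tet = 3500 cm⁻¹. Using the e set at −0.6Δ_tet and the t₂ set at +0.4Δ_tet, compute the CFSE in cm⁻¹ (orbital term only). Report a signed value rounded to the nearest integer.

Each SCN⁻ contributes -1; 4 × (-1) = -4. With overall charge -2, Fe is in the +2 oxidation state.
Fe²⁺: group 8, so d-count = 8 − 2 = 6.
Tetrahedral splitting is small, so the complex is high-spin.
Electron filling gives e³ t₂³.
Orbital CFSE = 3(-0.6) + 3(0.4) = -0.6Δ_tet = -0.6 × 3500 = -2100 cm⁻¹.

-2100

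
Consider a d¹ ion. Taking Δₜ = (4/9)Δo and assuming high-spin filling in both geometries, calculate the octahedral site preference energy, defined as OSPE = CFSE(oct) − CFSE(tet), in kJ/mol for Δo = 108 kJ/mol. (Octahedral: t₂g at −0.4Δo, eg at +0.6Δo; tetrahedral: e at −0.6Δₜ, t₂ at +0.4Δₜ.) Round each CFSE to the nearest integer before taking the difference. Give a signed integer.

-14

In an octahedral site d¹ (HS) is t₂g¹ eg⁰, giving CFSE(oct) = -0.4Δo = -43 kJ/mol.
In a tetrahedral site the filling is e¹ t₂⁰: CFSE(tet) = -0.6Δₜ = -0.6 × (4/9)(108) = -29 kJ/mol.
OSPE = -43 − (-29) = -14 kJ/mol.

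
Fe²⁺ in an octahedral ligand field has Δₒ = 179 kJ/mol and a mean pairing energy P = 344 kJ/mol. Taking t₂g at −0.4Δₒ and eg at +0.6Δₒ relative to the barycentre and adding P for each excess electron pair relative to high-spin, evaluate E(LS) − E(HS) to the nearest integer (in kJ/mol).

Fe is in group 8, so Fe²⁺ is d⁶ (8 − 2 = 6).
In the high-spin limit (t₂g⁴ eg²) the orbital term is -0.4Δₒ = -72 kJ/mol, with no excess pairing.
Low-spin: t₂g⁶ eg⁰, orbital CFSE = -2.4Δₒ = -430 kJ/mol; plus 2 excess pairs × P = +688 kJ/mol; total 258 kJ/mol.
Thus E(LS) − E(HS) = 330 kJ/mol.

330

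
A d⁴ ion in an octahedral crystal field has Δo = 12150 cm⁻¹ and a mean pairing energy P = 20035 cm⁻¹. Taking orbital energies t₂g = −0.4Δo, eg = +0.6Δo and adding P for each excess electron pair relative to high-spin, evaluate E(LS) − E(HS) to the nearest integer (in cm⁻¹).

7885

High-spin: t₂g³ eg¹, CFSE = -0.6Δo = -7290 cm⁻¹.
Low-spin t₂g⁴ eg⁰ gives -1.6Δo = -19440 cm⁻¹, but forming 1 extra pair costs 1P = 20035 cm⁻¹, so E(LS) = -19440 + 20035 = 595 cm⁻¹.
E(LS) − E(HS) = 595 − (-7290) = 7885 cm⁻¹.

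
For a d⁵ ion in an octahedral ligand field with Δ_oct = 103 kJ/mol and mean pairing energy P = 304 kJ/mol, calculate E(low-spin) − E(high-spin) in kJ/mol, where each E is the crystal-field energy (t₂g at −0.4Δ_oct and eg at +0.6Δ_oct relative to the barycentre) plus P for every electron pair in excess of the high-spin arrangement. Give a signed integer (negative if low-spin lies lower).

High-spin: t₂g³ eg², CFSE = 0.0Δ_oct = 0 kJ/mol.
For low-spin the configuration is t₂g⁵ eg⁰: orbital energy -2.0 × 103 = -206 kJ/mol, and 2 additional pairs relative to high-spin add 608 kJ/mol, giving 402 kJ/mol.
The difference is 402 − (0) = 402 kJ/mol, so high-spin lies lower.

402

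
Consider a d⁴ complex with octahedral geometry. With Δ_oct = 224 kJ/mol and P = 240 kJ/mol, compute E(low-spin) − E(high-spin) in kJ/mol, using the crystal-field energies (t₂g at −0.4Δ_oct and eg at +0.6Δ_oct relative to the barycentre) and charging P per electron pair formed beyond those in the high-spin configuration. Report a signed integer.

High-spin: t₂g³ eg¹, CFSE = -0.6Δ_oct = -134 kJ/mol.
Low-spin t₂g⁴ eg⁰ gives -1.6Δ_oct = -358 kJ/mol, but forming 1 extra pair costs 1P = 240 kJ/mol, so E(LS) = -358 + 240 = -118 kJ/mol.
The difference is -118 − (-134) = 16 kJ/mol, so high-spin lies lower.

16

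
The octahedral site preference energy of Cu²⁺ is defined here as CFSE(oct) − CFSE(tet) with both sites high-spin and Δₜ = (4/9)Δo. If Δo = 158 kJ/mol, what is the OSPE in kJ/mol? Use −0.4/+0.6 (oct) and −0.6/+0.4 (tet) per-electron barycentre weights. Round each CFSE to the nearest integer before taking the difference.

Cu sits in group 11; removing 2 electrons leaves Cu²⁺ with 11 − 2 = 9 d electrons.
Octahedral high-spin t2g^6 e_g^3: CFSE = -0.6 × 158 = -95 kJ/mol.
Tetrahedral: e^4 t2^5, CFSE = 4(−0.6) + 5(+0.4) = -0.4Δₜ = -0.4 × (4/9) × 158 = -28 kJ/mol.
Subtracting, OSPE = -95 − (-28) = -67 kJ/mol.

-67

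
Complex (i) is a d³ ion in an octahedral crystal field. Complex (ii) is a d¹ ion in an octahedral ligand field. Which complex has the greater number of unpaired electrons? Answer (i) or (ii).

(i): For octahedral d³ the high- and low-spin configurations coincide; t2g^3 e_g^0 → 3 unpaired.
(ii): t2g^1 e_g^0 → 1 unpaired.
So (i) has more unpaired electrons.

(i)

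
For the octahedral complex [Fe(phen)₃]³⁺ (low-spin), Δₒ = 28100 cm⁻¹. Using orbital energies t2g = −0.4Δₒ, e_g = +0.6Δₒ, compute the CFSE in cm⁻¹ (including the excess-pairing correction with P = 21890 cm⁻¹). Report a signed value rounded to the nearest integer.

-12420

phen is neutral, so the +3 overall charge sits on Fe: oxidation state +3.
Fe sits in group 8; removing 3 electrons leaves Fe³⁺ with 8 − 3 = 5 d electrons.
The d⁵ electrons fill as t2g^5 e_g^0.
The orbital stabilization is -2.0Δₒ = -2.0 × 28100 = -56200 cm⁻¹.
Pairing penalty: 2 pairs vs 0 in the high-spin reference → 2 extra × P = 43780 cm⁻¹.
Overall CFSE = -56200 + 43780 = -12420 cm⁻¹.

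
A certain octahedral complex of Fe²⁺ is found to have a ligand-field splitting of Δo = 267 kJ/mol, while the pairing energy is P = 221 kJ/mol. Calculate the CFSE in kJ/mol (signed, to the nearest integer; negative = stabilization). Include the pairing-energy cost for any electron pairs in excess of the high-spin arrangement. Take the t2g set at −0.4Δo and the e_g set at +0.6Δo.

-199

Fe sits in group 8; removing 2 electrons leaves Fe²⁺ with 8 − 2 = 6 d electrons.
Since Δo = 267 kJ/mol > P = 221 kJ/mol, the complex adopts the low-spin configuration.
That gives t2g^6 e_g^0.
Orbital CFSE = -2.4Δo = -2.4 × 267 = -641 kJ/mol.
Excess pairs vs high-spin: 3 − 1 = 2; pairing cost = +442 kJ/mol.
Net CFSE = -641 + 442 = -199 kJ/mol.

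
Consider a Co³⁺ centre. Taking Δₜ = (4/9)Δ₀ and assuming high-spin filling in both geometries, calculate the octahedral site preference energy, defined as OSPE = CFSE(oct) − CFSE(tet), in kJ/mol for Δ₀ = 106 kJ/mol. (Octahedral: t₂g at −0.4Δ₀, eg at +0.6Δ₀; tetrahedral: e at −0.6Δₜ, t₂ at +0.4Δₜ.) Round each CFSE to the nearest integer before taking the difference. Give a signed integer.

Co³⁺: group 9, so d-count = 9 − 3 = 6.
In an octahedral site d⁶ (HS) is t2g^4 e_g^2, giving CFSE(oct) = -0.4Δ₀ = -42 kJ/mol.
In a tetrahedral site the filling is e^3 t2^3: CFSE(tet) = -0.6Δₜ = -0.6 × (4/9)(106) = -28 kJ/mol.
OSPE = -42 − (-28) = -14 kJ/mol.

-14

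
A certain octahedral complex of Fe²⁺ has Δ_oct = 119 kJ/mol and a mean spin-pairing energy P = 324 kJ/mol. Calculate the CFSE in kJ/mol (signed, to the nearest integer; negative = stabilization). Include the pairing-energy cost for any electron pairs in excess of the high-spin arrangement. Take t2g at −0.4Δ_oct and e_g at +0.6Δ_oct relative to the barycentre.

Group 8 minus oxidation state +2 gives a d⁶ configuration for Fe²⁺.
Δ_oct < P, so pairing is avoided: the ground state is high-spin.
Configuration: t2g^4 e_g^2.
Orbital CFSE = -0.4Δ_oct = -0.4 × 119 = -48 kJ/mol.
High-spin has no excess pairs, so no pairing correction applies.

-48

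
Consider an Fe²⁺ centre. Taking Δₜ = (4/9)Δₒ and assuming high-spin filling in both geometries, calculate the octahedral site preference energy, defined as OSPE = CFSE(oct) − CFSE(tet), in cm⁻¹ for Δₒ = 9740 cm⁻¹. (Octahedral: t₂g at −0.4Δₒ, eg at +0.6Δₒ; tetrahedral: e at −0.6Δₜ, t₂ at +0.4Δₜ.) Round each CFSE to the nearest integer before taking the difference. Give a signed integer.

-1299

Fe²⁺: group 8, so d-count = 8 − 2 = 6.
Octahedral high-spin t₂g⁴ eg²: CFSE = -0.4 × 9740 = -3896 cm⁻¹.
In a tetrahedral site the filling is e³ t₂³: CFSE(tet) = -0.6Δₜ = -0.6 × (4/9)(9740) = -2597 cm⁻¹.
OSPE = CFSE(oct) − CFSE(tet) = -3896 − (-2597) = -1299 cm⁻¹.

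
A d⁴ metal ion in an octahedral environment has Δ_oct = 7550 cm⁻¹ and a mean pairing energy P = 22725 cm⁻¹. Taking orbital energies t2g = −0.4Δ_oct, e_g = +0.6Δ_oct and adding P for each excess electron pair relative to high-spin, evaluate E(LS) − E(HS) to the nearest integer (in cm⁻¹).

High-spin: t2g^3 e_g^1, CFSE = -0.6Δ_oct = -4530 cm⁻¹.
Low-spin: t2g^4 e_g^0, orbital CFSE = -1.6Δ_oct = -12080 cm⁻¹; plus 1 excess pair × P = +22725 cm⁻¹; total 10645 cm⁻¹.
The difference is 10645 − (-4530) = 15175 cm⁻¹, so high-spin lies lower.

15175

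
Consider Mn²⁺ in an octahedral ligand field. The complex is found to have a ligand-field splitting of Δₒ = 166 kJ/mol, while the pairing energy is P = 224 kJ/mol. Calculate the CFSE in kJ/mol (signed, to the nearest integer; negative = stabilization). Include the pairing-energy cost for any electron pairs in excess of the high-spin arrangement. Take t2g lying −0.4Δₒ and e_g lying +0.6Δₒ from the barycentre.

Mn²⁺: group 7, so d-count = 7 − 2 = 5.
Since Δₒ = 166 kJ/mol < P = 224 kJ/mol, the complex adopts the high-spin configuration.
Filling d⁵ accordingly: t2g^3 e_g^2.
Orbital CFSE = 0.0Δₒ = 0.0 × 166 = 0 kJ/mol.
High-spin has no excess pairs, so no pairing correction applies.

0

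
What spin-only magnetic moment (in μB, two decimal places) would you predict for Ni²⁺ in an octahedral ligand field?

Ni²⁺: group 10, so d-count = 10 − 2 = 8.
Configuration: t₂g⁶ eg² → 2 unpaired electrons.
μ(spin-only) = √[2(2+2)] = √8 ≈ 2.83 μB.

2.83 μB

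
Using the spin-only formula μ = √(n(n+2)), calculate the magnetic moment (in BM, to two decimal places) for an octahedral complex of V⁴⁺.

V⁴⁺: group 5, so d-count = 5 − 4 = 1.
Configuration: t₂g¹ eg⁰ → 1 unpaired electron.
μ(spin-only) = √[1(1+2)] = √3 ≈ 1.73 BM.

1.73 BM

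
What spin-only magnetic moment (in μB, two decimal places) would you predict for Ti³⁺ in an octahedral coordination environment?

1.73 μB

Ti sits in group 4; removing 3 electrons leaves Ti³⁺ with 4 − 3 = 1 d electrons.
Configuration: t2g^1 e_g^0 → 1 unpaired electron.
μ(spin-only) = √[1(1+2)] = √3 ≈ 1.73 μB.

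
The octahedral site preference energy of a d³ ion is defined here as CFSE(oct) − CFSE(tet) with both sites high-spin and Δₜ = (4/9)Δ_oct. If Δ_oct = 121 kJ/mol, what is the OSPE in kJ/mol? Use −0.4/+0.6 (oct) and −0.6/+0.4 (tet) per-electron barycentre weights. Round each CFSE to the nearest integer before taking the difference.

-102

Octahedral (high-spin): t₂g³ eg⁰, CFSE = 3(−0.4) + 0(+0.6) = -1.2Δ_oct = -1.2 × 121 = -145 kJ/mol.
In a tetrahedral site the filling is e² t₂¹: CFSE(tet) = -0.8Δₜ = -0.8 × (4/9)(121) = -43 kJ/mol.
OSPE = -145 − (-43) = -102 kJ/mol.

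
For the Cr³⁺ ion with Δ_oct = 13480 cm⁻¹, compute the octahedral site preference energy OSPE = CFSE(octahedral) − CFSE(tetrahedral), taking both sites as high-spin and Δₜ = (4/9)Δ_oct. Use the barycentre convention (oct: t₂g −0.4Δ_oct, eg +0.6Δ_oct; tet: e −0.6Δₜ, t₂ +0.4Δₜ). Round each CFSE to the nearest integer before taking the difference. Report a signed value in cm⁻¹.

Cr is in group 6, so Cr³⁺ is d³ (6 − 3 = 3).
Octahedral (high-spin): t2g^3 e_g^0, CFSE = 3(−0.4) + 0(+0.6) = -1.2Δ_oct = -1.2 × 13480 = -16176 cm⁻¹.
Tetrahedral: e^2 t2^1, CFSE = 2(−0.6) + 1(+0.4) = -0.8Δₜ = -0.8 × (4/9) × 13480 = -4793 cm⁻¹.
Subtracting, OSPE = -16176 − (-4793) = -11383 cm⁻¹.

-11383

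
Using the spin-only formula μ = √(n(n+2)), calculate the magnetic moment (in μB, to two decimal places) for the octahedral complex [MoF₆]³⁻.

3.87 μB

Each F⁻ contributes -1; 6 × (-1) = -6. With overall charge -3, Mo is in the +3 oxidation state.
Mo is in group 6, so Mo³⁺ is d³ (6 − 3 = 3).
Configuration: t2g^3 e_g^0 → 3 unpaired electrons.
μ(spin-only) = √[3(3+2)] = √15 ≈ 3.87 μB.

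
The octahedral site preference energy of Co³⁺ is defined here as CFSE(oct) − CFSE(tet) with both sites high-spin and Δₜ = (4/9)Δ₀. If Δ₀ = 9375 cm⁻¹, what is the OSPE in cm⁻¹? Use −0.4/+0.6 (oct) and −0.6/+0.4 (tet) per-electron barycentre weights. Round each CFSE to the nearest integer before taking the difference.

-1250

Co is in group 9, so Co³⁺ is d⁶ (9 − 3 = 6).
Octahedral (high-spin): t2g^4 e_g^2, CFSE = 4(−0.4) + 2(+0.6) = -0.4Δ₀ = -0.4 × 9375 = -3750 cm⁻¹.
Tetrahedral: e^3 t2^3, CFSE = 3(−0.6) + 3(+0.4) = -0.6Δₜ = -0.6 × (4/9) × 9375 = -2500 cm⁻¹.
Subtracting, OSPE = -3750 − (-2500) = -1250 cm⁻¹.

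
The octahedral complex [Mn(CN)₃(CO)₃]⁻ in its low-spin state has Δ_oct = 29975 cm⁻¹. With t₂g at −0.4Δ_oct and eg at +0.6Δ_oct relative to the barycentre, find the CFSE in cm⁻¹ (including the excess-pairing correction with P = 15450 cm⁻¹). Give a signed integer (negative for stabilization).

Ligand charges: 3×(-1) from CN⁻ and 3×(+0) from CO sum to -3; with overall charge -1, Mn is +2.
Mn²⁺: group 7, so d-count = 7 − 2 = 5.
The d⁵ electrons fill as t₂g⁵ eg⁰.
The orbital stabilization is -2.0Δ_oct = -2.0 × 29975 = -59950 cm⁻¹.
High-spin d⁵ would be t₂g³ eg² with 0 pairs; low-spin has 2, so 2 excess pairs cost +2P = +30900 cm⁻¹.
Overall CFSE = -59950 + 30900 = -29050 cm⁻¹.

-29050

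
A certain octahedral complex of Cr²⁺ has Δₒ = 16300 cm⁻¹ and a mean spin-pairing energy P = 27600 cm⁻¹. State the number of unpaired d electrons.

4

Group 6 minus oxidation state +2 gives a d⁴ configuration for Cr²⁺.
Here Δₒ < P (16300 < 27600), so the high-spin state is favoured.
Filling d⁴ accordingly: t₂g³ eg¹.
Unpaired electrons: 4.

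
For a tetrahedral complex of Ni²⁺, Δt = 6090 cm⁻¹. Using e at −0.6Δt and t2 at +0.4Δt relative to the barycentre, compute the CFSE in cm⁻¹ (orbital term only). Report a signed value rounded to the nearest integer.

-4872

Ni sits in group 10; removing 2 electrons leaves Ni²⁺ with 10 − 2 = 8 d electrons.
Tetrahedral fields are weak (Δₜ ≈ 4/9 Δₒ), so electrons fill high-spin.
Configuration: e^4 t2^4.
Orbital CFSE = 4(-0.6) + 4(0.4) = -0.8Δt = -0.8 × 6090 = -4872 cm⁻¹.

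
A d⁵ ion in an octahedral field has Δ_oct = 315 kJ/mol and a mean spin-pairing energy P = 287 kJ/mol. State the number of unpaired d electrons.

Since Δ_oct = 315 kJ/mol > P = 287 kJ/mol, the complex adopts the low-spin configuration.
That gives t₂g⁵ eg⁰.
Unpaired electrons: 1.

1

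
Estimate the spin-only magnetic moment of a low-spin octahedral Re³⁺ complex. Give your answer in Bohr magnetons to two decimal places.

Group 7 minus oxidation state +3 gives a d⁴ configuration for Re³⁺.
Configuration: t₂g⁴ eg⁰ → 2 unpaired electrons.
μ(spin-only) = √[2(2+2)] = √8 ≈ 2.83 Bohr magnetons.

2.83 Bohr magnetons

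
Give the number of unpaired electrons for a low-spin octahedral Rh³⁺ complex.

Group 9 minus oxidation state +3 gives a d⁶ configuration for Rh³⁺.
Configuration: t₂g⁶ eg⁰, giving 0 unpaired electrons.

0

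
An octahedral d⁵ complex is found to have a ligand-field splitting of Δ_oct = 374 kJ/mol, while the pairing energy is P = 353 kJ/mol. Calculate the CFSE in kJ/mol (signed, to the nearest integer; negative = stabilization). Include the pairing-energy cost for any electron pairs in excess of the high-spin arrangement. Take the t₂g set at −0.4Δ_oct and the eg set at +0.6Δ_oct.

With Δ_oct > P the complex is low-spin.
Filling d⁵ accordingly: t₂g⁵ eg⁰.
Orbital CFSE = -2.0Δ_oct = -2.0 × 374 = -748 kJ/mol.
Excess pairs vs high-spin: 2 − 0 = 2; pairing cost = +706 kJ/mol.
Net CFSE = -748 + 706 = -42 kJ/mol.

-42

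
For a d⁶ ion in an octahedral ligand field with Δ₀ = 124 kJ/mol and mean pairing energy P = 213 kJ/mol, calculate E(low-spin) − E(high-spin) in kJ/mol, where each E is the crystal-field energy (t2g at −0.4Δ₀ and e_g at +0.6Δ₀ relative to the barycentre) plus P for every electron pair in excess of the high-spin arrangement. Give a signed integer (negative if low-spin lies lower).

High-spin: t2g^4 e_g^2, CFSE = -0.4Δ₀ = -50 kJ/mol.
For low-spin the configuration is t2g^6 e_g^0: orbital energy -2.4 × 124 = -298 kJ/mol, and 2 additional pairs relative to high-spin add 426 kJ/mol, giving 128 kJ/mol.
E(LS) − E(HS) = 128 − (-50) = 178 kJ/mol.

178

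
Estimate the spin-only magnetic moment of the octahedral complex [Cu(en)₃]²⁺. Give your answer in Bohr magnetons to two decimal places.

en is neutral, so the +2 overall charge sits on Cu: oxidation state +2.
Cu sits in group 11; removing 2 electrons leaves Cu²⁺ with 11 − 2 = 9 d electrons.
Configuration: t₂g⁶ eg³ → 1 unpaired electron.
μ(spin-only) = √[1(1+2)] = √3 ≈ 1.73 Bohr magnetons.

1.73 Bohr magnetons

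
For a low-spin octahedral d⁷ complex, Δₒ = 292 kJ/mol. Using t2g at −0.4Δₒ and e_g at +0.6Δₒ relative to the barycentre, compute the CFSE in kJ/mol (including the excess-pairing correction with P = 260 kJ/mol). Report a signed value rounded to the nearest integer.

-266

The d⁷ electrons fill as t2g^6 e_g^1.
CFSE(orbital) = 6×(-0.4Δₒ) + 1×(0.6Δₒ) = -1.8Δₒ; with Δₒ = 292 kJ/mol that is -526 kJ/mol.
Relative to high-spin t2g^5 e_g^2 (2 paired), the low-spin configuration has 1 additional pair, contributing +1 × 260 = +260 kJ/mol.
Overall CFSE = -526 + 260 = -266 kJ/mol.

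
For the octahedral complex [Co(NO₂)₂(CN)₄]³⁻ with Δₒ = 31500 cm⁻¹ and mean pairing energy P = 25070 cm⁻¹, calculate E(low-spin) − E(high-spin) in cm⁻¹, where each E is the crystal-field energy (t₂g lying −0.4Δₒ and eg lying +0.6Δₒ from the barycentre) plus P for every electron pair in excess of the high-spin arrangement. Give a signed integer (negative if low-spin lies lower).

-12860

Ligand charges: 2×(-1) from NO₂⁻ and 4×(-1) from CN⁻ sum to -6; with overall charge -3, Co is +3.
Co³⁺: group 9, so d-count = 9 − 3 = 6.
In the high-spin limit (t₂g⁴ eg²) the orbital term is -0.4Δₒ = -12600 cm⁻¹, with no excess pairing.
Low-spin: t₂g⁶ eg⁰, orbital CFSE = -2.4Δₒ = -75600 cm⁻¹; plus 2 excess pairs × P = +50140 cm⁻¹; total -25460 cm⁻¹.
Thus E(LS) − E(HS) = -12860 cm⁻¹.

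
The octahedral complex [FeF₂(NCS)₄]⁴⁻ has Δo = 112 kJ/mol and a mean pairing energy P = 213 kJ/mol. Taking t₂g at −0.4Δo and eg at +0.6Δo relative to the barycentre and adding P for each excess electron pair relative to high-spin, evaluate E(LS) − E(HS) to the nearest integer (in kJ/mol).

202

Ligand charges: 2×(-1) from F⁻ and 4×(-1) from NCS⁻ sum to -6; with overall charge -4, Fe is +2.
Group 8 minus oxidation state +2 gives a d⁶ configuration for Fe²⁺.
High-spin: t₂g⁴ eg², CFSE = -0.4Δo = -45 kJ/mol.
Low-spin t₂g⁶ eg⁰ gives -2.4Δo = -269 kJ/mol, but forming 2 extra pairs costs 2P = 426 kJ/mol, so E(LS) = -269 + 426 = 157 kJ/mol.
The difference is 157 − (-45) = 202 kJ/mol, so high-spin lies lower.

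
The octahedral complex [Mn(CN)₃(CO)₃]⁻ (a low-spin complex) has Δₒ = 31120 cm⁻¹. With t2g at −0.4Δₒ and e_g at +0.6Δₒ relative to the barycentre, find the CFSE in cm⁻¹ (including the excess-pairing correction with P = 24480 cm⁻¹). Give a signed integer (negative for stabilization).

Ligand charges: 3×(-1) from CN⁻ and 3×(+0) from CO sum to -3; with overall charge -1, Mn is +2.
Mn²⁺: group 7, so d-count = 7 − 2 = 5.
Configuration: t2g^5 e_g^0.
Orbital CFSE = 5(-0.4) + 0(0.6) = -2.0Δₒ = -2.0 × 31120 = -62240 cm⁻¹.
Relative to high-spin t2g^3 e_g^2 (0 paired), the low-spin configuration has 2 additional pairs, contributing +2 × 24480 = +48960 cm⁻¹.
Overall CFSE = -62240 + 48960 = -13280 cm⁻¹.

-13280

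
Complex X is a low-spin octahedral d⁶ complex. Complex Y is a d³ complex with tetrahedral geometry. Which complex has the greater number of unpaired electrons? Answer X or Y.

Y

X: t₂g⁶ eg⁰ → 0 unpaired.
Y: Tetrahedral splitting is small, so the complex is high-spin; e^2 t2^1 → 3 unpaired.
So Y has more unpaired electrons.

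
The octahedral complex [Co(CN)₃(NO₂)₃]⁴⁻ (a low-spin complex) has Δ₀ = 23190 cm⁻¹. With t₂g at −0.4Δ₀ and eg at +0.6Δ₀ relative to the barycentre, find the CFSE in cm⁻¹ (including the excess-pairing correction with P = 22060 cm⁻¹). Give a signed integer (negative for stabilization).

Ligand charges: 3×(-1) from CN⁻ and 3×(-1) from NO₂⁻ sum to -6; with overall charge -4, Co is +2.
Group 9 minus oxidation state +2 gives a d⁷ configuration for Co²⁺.
Electron filling gives t₂g⁶ eg¹.
CFSE(orbital) = 6×(-0.4Δ₀) + 1×(0.6Δ₀) = -1.8Δ₀; with Δ₀ = 23190 cm⁻¹ that is -41742 cm⁻¹.
Relative to high-spin t₂g⁵ eg² (2 paired), the low-spin configuration has 1 additional pair, contributing +1 × 22060 = +22060 cm⁻¹.
Combining: -41742 + 22060 = -19682 cm⁻¹.

-19682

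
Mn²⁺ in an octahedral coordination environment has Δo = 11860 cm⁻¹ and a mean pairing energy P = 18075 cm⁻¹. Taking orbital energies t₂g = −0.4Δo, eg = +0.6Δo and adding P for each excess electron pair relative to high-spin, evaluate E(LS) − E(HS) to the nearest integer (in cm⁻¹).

Mn is in group 7, so Mn²⁺ is d⁵ (7 − 2 = 5).
High-spin: t₂g³ eg², CFSE = 0.0Δo = 0 cm⁻¹.
Low-spin t₂g⁵ eg⁰ gives -2.0Δo = -23720 cm⁻¹, but forming 2 extra pairs costs 2P = 36150 cm⁻¹, so E(LS) = -23720 + 36150 = 12430 cm⁻¹.
Thus E(LS) − E(HS) = 12430 cm⁻¹.

12430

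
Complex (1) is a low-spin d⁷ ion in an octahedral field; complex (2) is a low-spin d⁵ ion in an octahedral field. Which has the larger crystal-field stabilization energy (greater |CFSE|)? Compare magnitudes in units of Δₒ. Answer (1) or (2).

(1): t₂g⁶ eg¹, CFSE = -1.8Δₒ.
(2): t2g^5 e_g^0, CFSE = -2.0Δₒ.
So (2) has the larger |CFSE|.

(2)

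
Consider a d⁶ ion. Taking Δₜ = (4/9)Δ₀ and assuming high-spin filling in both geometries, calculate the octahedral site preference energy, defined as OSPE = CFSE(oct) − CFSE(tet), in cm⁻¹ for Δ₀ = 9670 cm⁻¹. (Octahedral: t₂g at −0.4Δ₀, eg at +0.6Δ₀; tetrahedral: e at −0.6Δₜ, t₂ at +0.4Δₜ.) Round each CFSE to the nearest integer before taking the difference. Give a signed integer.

-1289

Octahedral high-spin t₂g⁴ eg²: CFSE = -0.4 × 9670 = -3868 cm⁻¹.
Tetrahedral e³ t₂³ gives -0.6Δₜ = -0.6 × (4/9) × 9670 = -2579 cm⁻¹.
OSPE = CFSE(oct) − CFSE(tet) = -3868 − (-2579) = -1289 cm⁻¹.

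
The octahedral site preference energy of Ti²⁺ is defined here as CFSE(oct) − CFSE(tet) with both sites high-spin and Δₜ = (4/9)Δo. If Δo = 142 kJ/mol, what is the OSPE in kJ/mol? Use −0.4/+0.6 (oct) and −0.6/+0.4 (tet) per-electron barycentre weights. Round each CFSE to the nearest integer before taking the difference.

-38

Ti²⁺: group 4, so d-count = 4 − 2 = 2.
Octahedral (high-spin): t2g^2 e_g^0, CFSE = 2(−0.4) + 0(+0.6) = -0.8Δo = -0.8 × 142 = -114 kJ/mol.
Tetrahedral: e^2 t2^0, CFSE = 2(−0.6) + 0(+0.4) = -1.2Δₜ = -1.2 × (4/9) × 142 = -76 kJ/mol.
OSPE = -114 − (-76) = -38 kJ/mol.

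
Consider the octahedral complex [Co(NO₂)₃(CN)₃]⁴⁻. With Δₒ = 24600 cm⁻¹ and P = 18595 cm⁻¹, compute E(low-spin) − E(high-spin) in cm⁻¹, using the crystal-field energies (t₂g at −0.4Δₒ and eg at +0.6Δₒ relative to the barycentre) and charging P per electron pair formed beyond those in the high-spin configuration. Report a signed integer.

Ligand charges: 3×(-1) from NO₂⁻ and 3×(-1) from CN⁻ sum to -6; with overall charge -4, Co is +2.
Co²⁺: group 9, so d-count = 9 − 2 = 7.
High-spin: t₂g⁵ eg², CFSE = -0.8Δₒ = -19680 cm⁻¹.
Low-spin: t₂g⁶ eg¹, orbital CFSE = -1.8Δₒ = -44280 cm⁻¹; plus 1 excess pair × P = +18595 cm⁻¹; total -25685 cm⁻¹.
E(LS) − E(HS) = -25685 − (-19680) = -6005 cm⁻¹.

-6005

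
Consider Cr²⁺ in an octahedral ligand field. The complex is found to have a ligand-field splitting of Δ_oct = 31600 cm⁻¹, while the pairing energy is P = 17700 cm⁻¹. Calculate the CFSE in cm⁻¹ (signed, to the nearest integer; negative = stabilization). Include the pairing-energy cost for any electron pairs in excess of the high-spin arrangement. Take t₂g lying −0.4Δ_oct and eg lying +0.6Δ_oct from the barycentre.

Group 6 minus oxidation state +2 gives a d⁴ configuration for Cr²⁺.
Δ_oct > P, so pairing is preferred: the ground state is low-spin.
Filling d⁴ accordingly: t₂g⁴ eg⁰.
Orbital CFSE = -1.6Δ_oct = -1.6 × 31600 = -50560 cm⁻¹.
Excess pairs vs high-spin: 1 − 0 = 1; pairing cost = +17700 cm⁻¹.
Net CFSE = -50560 + 17700 = -32860 cm⁻¹.

-32860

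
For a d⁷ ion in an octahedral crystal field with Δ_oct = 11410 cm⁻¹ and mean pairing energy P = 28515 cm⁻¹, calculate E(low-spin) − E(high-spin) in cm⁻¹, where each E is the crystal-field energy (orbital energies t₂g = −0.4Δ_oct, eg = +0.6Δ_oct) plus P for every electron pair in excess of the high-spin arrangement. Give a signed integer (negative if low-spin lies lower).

17105

In the high-spin limit (t₂g⁵ eg²) the orbital term is -0.8Δ_oct = -9128 cm⁻¹, with no excess pairing.
Low-spin: t₂g⁶ eg¹, orbital CFSE = -1.8Δ_oct = -20538 cm⁻¹; plus 1 excess pair × P = +28515 cm⁻¹; total 7977 cm⁻¹.
E(LS) − E(HS) = 7977 − (-9128) = 17105 cm⁻¹.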